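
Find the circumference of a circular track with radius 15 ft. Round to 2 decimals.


Shape: circle
Radius r = 15 ft
Formula: C = 2 * pi * r
C = 2 * pi * 15
C = 30 * pi
C = 94.25
94.25 ft


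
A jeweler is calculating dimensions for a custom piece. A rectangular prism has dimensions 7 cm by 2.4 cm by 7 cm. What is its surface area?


Shape: rectangular prism
l = 7 cm, w = 2.4 cm, h = 7 cm
Formula: SA = 2(lw + lh + wh)
lw = 16.8, lh = 49, wh = 16.8
lw + lh + wh = 82.6
SA = 2 * 82.6
SA = 165.2
165.2 cm^2


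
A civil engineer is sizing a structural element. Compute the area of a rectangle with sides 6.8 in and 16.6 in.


Shape: rectangle
Length l = 6.8 in, Width w = 16.6 in
Formula: A = l * w
A = 6.8 * 16.6
A = 112.88
112.88 in^2


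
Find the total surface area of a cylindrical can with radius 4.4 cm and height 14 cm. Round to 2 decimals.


Shape: closed cylinder
Radius r = 4.4 cm, Height h = 14 cm
Formula: SA = 2*pi*r^2 + 2*pi*r*h = 2*pi*r*(r + h)
r + h = 18.4
2 * r * (r + h) = 2 * 4.4 * 18.4 = 161.92
SA = 161.92 * pi
SA = 508.69
508.69 cm^2


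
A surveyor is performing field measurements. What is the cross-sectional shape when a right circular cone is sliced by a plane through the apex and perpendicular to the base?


Solid: right circular cone
Cutting plane: through the apex and perpendicular to the base
Visualize the intersection of the plane with the solid's surface.
The boundary of the cut region is a isosceles triangle.
isosceles triangle


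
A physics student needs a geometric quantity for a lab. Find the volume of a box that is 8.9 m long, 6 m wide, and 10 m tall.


Shape: rectangular prism
l = 8.9 m, w = 6 m, h = 10 m
Formula: V = l * w * h
V = 8.9 * 6 * 10
V = 53.4 * 10
V = 534
534 m^3


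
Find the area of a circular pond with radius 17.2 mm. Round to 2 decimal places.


Shape: circle
Radius r = 17.2 mm
Formula: A = pi * r^2
r^2 = 17.2^2 = 295.84
A = pi * 295.84
A = 929.41
929.41 mm^2


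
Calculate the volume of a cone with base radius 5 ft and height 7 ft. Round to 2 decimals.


Shape: cone
Radius r = 5 ft, Height h = 7 ft
Formula: V = (1/3) * pi * r^2 * h
r^2 = 25
pi * r^2 * h = pi * 25 * 7 = 175 * pi
V = 175 * pi / 3
V = 183.26
183.26 ft^3


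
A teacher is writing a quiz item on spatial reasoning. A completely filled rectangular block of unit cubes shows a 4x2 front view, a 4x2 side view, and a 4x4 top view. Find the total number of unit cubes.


Orthographic views of a solid rectangular block:
Front view 4 x 2 -> length = 4, height = 2
Side view 4 x 2 -> width = 4, height = 2 (consistent)
Top view 4 x 4 -> confirms length = 4, width = 4
The block is 4 x 4 x 2.
Total unit cubes = 4 * 4 * 2 = 32
32 unit cubes


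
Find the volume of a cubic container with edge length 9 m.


Shape: cube
Side s = 9 m
Formula: V = s^3
V = 9 * 9 * 9
V = 81 * 9
V = 729
729 m^3


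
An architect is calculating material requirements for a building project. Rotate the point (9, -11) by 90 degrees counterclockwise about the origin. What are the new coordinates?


Transformation: rotation about the origin
Original point: (9, -11)
Rule for 90 deg counterclockwise: (x, y) -> (-y, x)
Apply: (9, -11) -> (11, 9)
(11, 9)


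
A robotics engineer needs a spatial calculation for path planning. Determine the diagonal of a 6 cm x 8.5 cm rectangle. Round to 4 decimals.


Shape: rectangle (diagonal via Pythagoras)
Sides: 6 cm and 8.5 cm
Formula: d = sqrt(l^2 + w^2)
l^2 = 36, w^2 = 72.25
l^2 + w^2 = 108.25
d = sqrt(108.25)
d = 10.4043
10.4043 cm


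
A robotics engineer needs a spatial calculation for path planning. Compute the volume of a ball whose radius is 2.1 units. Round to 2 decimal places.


Shape: sphere
Radius r = 2.1 units
Formula: V = (4/3) * pi * r^3
r^3 = 9.261
(4/3) * 9.261 = 12.348
V = 12.348 * pi
V = 38.79
38.79 units^3


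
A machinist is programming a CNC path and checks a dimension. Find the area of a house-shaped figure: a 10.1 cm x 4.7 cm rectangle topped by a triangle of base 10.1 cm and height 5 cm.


Composite shape: rectangle + triangle
Rectangle area = 10.1 * 4.7 = 47.47
Triangle area = 0.5 * 10.1 * 5 = 25.25
Total = 47.47 + 25.25
Total = 72.72
72.72 cm^2


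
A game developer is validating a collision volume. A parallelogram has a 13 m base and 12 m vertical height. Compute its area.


Shape: parallelogram
Base b = 13 m, Height h = 12 m
Formula: A = b * h
A = 13 * 12
A = 156
156 m^2


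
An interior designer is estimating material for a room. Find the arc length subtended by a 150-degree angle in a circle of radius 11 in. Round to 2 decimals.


Shape: circular arc
Radius r = 11 in, Angle = 150 degrees
Formula: L = (angle/360) * 2 * pi * r
2 * pi * r = 22 * pi
L = (150/360) * 22 * pi
L = 9.166667 * pi
L = 28.8
28.8 in


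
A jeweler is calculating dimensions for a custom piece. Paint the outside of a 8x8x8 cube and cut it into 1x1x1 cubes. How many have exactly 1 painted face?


Large cube: 8 x 8 x 8, cut into unit cubes.
n = 8, so n - 2 = 6
Cubes with 1 painted face lie in the interior of each face.
A cube has 6 faces; each contributes (n - 2)^2 = 36 such cubes.
Count = 6 * 36 = 216
216 unit cubes


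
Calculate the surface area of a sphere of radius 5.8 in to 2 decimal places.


Shape: sphere
Radius r = 5.8 in
Formula: SA = 4 * pi * r^2
r^2 = 33.64
SA = 4 * pi * 33.64
SA = 134.56 * pi
SA = 422.73
422.73 in^2


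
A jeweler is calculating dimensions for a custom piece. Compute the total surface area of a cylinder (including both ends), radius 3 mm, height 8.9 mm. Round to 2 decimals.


Shape: closed cylinder
Radius r = 3 mm, Height h = 8.9 mm
Formula: SA = 2*pi*r^2 + 2*pi*r*h = 2*pi*r*(r + h)
r + h = 11.9
2 * r * (r + h) = 2 * 3 * 11.9 = 71.4
SA = 71.4 * pi
SA = 224.31
224.31 mm^2


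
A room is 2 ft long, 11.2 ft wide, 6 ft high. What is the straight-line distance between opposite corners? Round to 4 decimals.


Shape: rectangular box (space diagonal)
l = 2 ft, w = 11.2 ft, h = 6 ft
Visualize: the diagonal of the base, then a right triangle with that diagonal and the height.
Formula: d = sqrt(l^2 + w^2 + h^2)
l^2 + w^2 + h^2 = 4 + 125.44 + 36 = 165.44
d = sqrt(165.44)
d = 12.8623
12.8623 ft


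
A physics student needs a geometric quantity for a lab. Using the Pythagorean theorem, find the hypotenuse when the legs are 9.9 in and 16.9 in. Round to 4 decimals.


Shape: right triangle
Legs a = 9.9 in, b = 16.9 in
Formula: c = sqrt(a^2 + b^2)
a^2 = 98.01, b^2 = 285.61
a^2 + b^2 = 383.62
c = sqrt(383.62)
c = 19.5862
19.5862 in


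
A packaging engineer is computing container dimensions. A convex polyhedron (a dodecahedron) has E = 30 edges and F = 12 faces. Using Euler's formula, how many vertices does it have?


Polyhedron: dodecahedron
Euler's formula for convex polyhedra: V - E + F = 2
Given: E = 30 edges and F = 12 faces
Solve for V:
V = 2 + E - F = 2 + 30 - 12 = 20
20 vertices


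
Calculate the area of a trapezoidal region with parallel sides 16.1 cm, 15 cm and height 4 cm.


Shape: trapezoid
Parallel sides a = 16.1 cm, b = 15 cm; Height h = 4 cm
Formula: A = (a + b) * h / 2
a + b = 16.1 + 15 = 31.1
A = 31.1 * 4 / 2
A = 124.4 / 2
A = 62.2
62.2 cm^2


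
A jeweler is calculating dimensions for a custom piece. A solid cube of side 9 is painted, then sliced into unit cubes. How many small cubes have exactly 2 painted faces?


Large cube: 9 x 9 x 9, cut into unit cubes.
n = 9, so n - 2 = 7
Cubes with 2 painted faces lie along the edges, excluding corners.
A cube has 12 edges; each contributes (n - 2) = 7 such cubes.
Count = 12 * 7 = 84
84 unit cubes


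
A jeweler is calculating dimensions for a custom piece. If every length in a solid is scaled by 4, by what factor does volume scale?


Linear scale factor k = 4
Rule: under a linear scaling by k, volumes scale by k^3.
k^3 = 4 * 4 * 4
k^3 = 16 * 4
k^3 = 64
Volume scales by a factor of 64.
64 (dimensionless)


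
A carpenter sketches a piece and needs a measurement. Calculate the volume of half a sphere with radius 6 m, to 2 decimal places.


Shape: hemisphere (half of a sphere)
Radius r = 6 m
Formula: V = (1/2) * (4/3) * pi * r^3 = (2/3) * pi * r^3
r^3 = 216
(2/3) * 216 = 144
V = 144 * pi
V = 452.39
452.39 m^3


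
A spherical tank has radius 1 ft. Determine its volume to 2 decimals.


Shape: sphere
Radius r = 1 ft
Formula: V = (4/3) * pi * r^3
r^3 = 1
(4/3) * 1 = 1.333333
V = 1.333333 * pi
V = 4.19
4.19 ft^3


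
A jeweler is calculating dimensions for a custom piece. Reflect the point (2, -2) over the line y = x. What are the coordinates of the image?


Transformation: reflection
Original point: (2, -2)
Rule for reflection over y = x: (x, y) -> (y, x)
Apply: (2, -2) -> (-2, 2)
(-2, 2)


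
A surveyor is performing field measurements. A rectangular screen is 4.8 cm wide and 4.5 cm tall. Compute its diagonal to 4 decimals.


Shape: rectangle (diagonal via Pythagoras)
Sides: 4.8 cm and 4.5 cm
Formula: d = sqrt(l^2 + w^2)
l^2 = 23.04, w^2 = 20.25
l^2 + w^2 = 43.29
d = sqrt(43.29)
d = 6.5795
6.5795 cm


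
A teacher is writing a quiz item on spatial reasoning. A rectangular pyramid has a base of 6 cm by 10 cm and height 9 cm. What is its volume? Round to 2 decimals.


Shape: rectangular pyramid
Base: 6 cm x 10 cm, Height h = 9 cm
Formula: V = (1/3) * base_area * h
base_area = 6 * 10 = 60
base_area * h = 60 * 9 = 540
V = 540 / 3
V = 180
180 cm^3


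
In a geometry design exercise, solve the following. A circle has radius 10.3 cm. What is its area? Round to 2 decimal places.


Shape: circle
Radius r = 10.3 cm
Formula: A = pi * r^2
r^2 = 10.3^2 = 106.09
A = pi * 106.09
A = 333.29
333.29 cm^2


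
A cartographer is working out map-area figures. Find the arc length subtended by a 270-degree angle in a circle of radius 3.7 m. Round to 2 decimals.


Shape: circular arc
Radius r = 3.7 m, Angle = 270 degrees
Formula: L = (angle/360) * 2 * pi * r
2 * pi * r = 7.4 * pi
L = (270/360) * 7.4 * pi
L = 5.55 * pi
L = 17.44
17.44 m


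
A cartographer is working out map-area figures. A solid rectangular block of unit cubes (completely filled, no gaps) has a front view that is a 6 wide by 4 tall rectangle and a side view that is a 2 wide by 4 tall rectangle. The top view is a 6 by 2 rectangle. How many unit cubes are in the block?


Orthographic views of a solid rectangular block:
Front view 6 x 4 -> length = 6, height = 4
Side view 2 x 4 -> width = 2, height = 4 (consistent)
Top view 6 x 2 -> confirms length = 6, width = 2
The block is 6 x 2 x 4.
Total unit cubes = 6 * 2 * 4 = 48
48 unit cubes


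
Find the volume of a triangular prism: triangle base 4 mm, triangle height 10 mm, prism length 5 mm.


Shape: triangular prism
Triangle base = 4 mm, triangle height = 10 mm, prism length L = 5 mm
Formula: V = (1/2 * b * h_tri) * L
Cross-section area = 0.5 * 4 * 10 = 20
V = 20 * 5
V = 100
100 mm^3


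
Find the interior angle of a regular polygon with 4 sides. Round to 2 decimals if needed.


Shape: regular square (4 sides)
Formula: interior angle = (n - 2) * 180 / n
(n - 2) = 2
(n - 2) * 180 = 360
angle = 360 / 4
angle = 90
90 degrees


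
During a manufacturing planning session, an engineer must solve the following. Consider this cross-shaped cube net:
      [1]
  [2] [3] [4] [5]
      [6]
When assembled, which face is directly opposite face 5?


Net: cross layout. Take square 3 as the base (bottom).
Fold the four squares in the horizontal row up around 3: 2 -> left, 4 -> right, 5 wraps to the top.
Fold 1 and 6 up from 3: 1 -> back, 6 -> front.
Opposite pairs are therefore: (1, 6), (2, 4), (3, 5).
Face 5 is opposite face 3.
face 3


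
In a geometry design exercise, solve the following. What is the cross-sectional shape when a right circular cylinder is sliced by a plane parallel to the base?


Solid: right circular cylinder
Cutting plane: parallel to the base
Visualize the intersection of the plane with the solid's surface.
The boundary of the cut region is a circle.
circle


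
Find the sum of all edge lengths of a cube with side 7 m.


Shape: cube
Side s = 7 m
A cube has 12 edges, all equal.
Formula: total edge length = 12 * s
Total = 12 * 7
Total = 84
84 m


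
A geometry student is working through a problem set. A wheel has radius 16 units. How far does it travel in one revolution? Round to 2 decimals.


Shape: circle
Radius r = 16 units
Formula: C = 2 * pi * r
C = 2 * pi * 16
C = 32 * pi
C = 100.53
100.53 units


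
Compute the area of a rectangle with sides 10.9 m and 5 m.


Shape: rectangle
Length l = 10.9 m, Width w = 5 m
Formula: A = l * w
A = 10.9 * 5
A = 54.5
54.5 m^2


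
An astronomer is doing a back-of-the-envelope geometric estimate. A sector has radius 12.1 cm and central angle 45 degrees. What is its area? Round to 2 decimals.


Shape: circular sector
Radius r = 12.1 cm, Angle = 45 degrees
Formula: A = (angle/360) * pi * r^2
r^2 = 146.41
Fraction of circle = 45/360
A = (45/360) * pi * 146.41
A = 18.30125 * pi
A = 57.5
57.5 cm^2


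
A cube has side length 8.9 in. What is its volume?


Shape: cube
Side s = 8.9 in
Formula: V = s^3
V = 8.9 * 8.9 * 8.9
V = 79.21 * 8.9
V = 704.969
704.969 in^3


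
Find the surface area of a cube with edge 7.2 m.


Shape: cube
Side s = 7.2 m
A cube has 6 square faces.
Formula: SA = 6 * s^2
s^2 = 51.84
SA = 6 * 51.84
SA = 311.04
311.04 m^2


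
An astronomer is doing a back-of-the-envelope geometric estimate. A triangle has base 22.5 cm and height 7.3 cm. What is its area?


Shape: triangle
Base b = 22.5 cm, Height h = 7.3 cm
Formula: A = (1/2) * b * h
A = 0.5 * 22.5 * 7.3
A = 0.5 * 164.25
A = 82.125
82.125 cm^2


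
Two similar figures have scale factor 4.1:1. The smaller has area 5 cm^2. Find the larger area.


Linear scale factor k = 4.1
Original area = 5 cm^2
Rule: under a linear scaling by k, areas scale by k^2.
k^2 = 4.1^2 = 16.81
New area = 5 * 16.81
New area = 84.05
84.05 cm^2


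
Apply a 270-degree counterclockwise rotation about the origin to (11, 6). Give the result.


Transformation: rotation about the origin
Original point: (11, 6)
Rule for 270 deg counterclockwise: (x, y) -> (y, -x)
Apply: (11, 6) -> (6, -11)
(6, -11)


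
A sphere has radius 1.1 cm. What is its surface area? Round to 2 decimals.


Shape: sphere
Radius r = 1.1 cm
Formula: SA = 4 * pi * r^2
r^2 = 1.21
SA = 4 * pi * 1.21
SA = 4.84 * pi
SA = 15.21
15.21 cm^2


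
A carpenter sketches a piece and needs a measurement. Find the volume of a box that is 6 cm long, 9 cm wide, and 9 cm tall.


Shape: rectangular prism
l = 6 cm, w = 9 cm, h = 9 cm
Formula: V = l * w * h
V = 6 * 9 * 9
V = 54 * 9
V = 486
486 cm^3


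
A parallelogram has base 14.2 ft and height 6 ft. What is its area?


Shape: parallelogram
Base b = 14.2 ft, Height h = 6 ft
Formula: A = b * h
A = 14.2 * 6
A = 85.2
85.2 ft^2


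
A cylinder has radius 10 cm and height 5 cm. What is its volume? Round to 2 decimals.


Shape: cylinder
Radius r = 10 cm, Height h = 5 cm
Formula: V = pi * r^2 * h
r^2 = 100
V = pi * 100 * 5
V = 500 * pi
V = 1570.8
1570.8 cm^3


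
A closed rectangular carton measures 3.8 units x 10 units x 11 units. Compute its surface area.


Shape: rectangular prism
l = 3.8 units, w = 10 units, h = 11 units
Formula: SA = 2(lw + lh + wh)
lw = 38, lh = 41.8, wh = 110
lw + lh + wh = 189.8
SA = 2 * 189.8
SA = 379.6
379.6 units^2


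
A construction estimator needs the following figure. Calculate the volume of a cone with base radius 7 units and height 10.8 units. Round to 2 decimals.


Shape: cone
Radius r = 7 units, Height h = 10.8 units
Formula: V = (1/3) * pi * r^2 * h
r^2 = 49
pi * r^2 * h = pi * 49 * 10.8 = 529.2 * pi
V = 529.2 * pi / 3
V = 554.18
554.18 units^3


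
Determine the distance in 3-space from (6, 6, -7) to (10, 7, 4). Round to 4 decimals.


3D distance between two points
P1 = (6, 6, -7), P2 = (10, 7, 4)
Formula: d = sqrt((x2-x1)^2 + (y2-y1)^2 + (z2-z1)^2)
dx = 10 - 6 = 4
dy = 7 - 6 = 1
dz = 4 - -7 = 11
dx^2 + dy^2 + dz^2 = 16 + 1 + 121 = 138
d = sqrt(138)
d = 11.7473
11.7473 units


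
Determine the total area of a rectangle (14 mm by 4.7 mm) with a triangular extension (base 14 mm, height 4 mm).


Composite shape: rectangle + triangle
Rectangle area = 14 * 4.7 = 65.8
Triangle area = 0.5 * 14 * 4 = 28
Total = 65.8 + 28
Total = 93.8
93.8 mm^2


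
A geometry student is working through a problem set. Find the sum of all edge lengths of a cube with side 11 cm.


Shape: cube
Side s = 11 cm
A cube has 12 edges, all equal.
Formula: total edge length = 12 * s
Total = 12 * 11
Total = 132
132 cm


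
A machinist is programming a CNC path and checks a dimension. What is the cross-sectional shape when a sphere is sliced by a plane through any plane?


Solid: sphere
Cutting plane: through any plane
Visualize the intersection of the plane with the solid's surface.
The boundary of the cut region is a circle.
circle


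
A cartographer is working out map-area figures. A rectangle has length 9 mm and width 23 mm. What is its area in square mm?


Shape: rectangle
Length l = 9 mm, Width w = 23 mm
Formula: A = l * w
A = 9 * 23
A = 207
207 mm^2


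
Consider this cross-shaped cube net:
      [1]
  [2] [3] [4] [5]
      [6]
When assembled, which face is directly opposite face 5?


Net: cross layout. Take square 3 as the base (bottom).
Fold the four squares in the horizontal row up around 3: 2 -> left, 4 -> right, 5 wraps to the top.
Fold 1 and 6 up from 3: 1 -> back, 6 -> front.
Opposite pairs are therefore: (1, 6), (2, 4), (3, 5).
Face 5 is opposite face 3.
face 3


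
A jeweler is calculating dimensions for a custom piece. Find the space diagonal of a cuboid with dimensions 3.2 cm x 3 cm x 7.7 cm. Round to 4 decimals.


Shape: rectangular box (space diagonal)
l = 3.2 cm, w = 3 cm, h = 7.7 cm
Visualize: the diagonal of the base, then a right triangle with that diagonal and the height.
Formula: d = sqrt(l^2 + w^2 + h^2)
l^2 + w^2 + h^2 = 10.24 + 9 + 59.29 = 78.53
d = sqrt(78.53)
d = 8.8617
8.8617 cm


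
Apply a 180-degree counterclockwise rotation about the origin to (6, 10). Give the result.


Transformation: rotation about the origin
Original point: (6, 10)
Rule for 180 deg: (x, y) -> (-x, -y)
Apply: (6, 10) -> (-6, -10)
(-6, -10)


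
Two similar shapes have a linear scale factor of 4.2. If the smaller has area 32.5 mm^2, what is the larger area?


Linear scale factor k = 4.2
Original area = 32.5 mm^2
Rule: under a linear scaling by k, areas scale by k^2.
k^2 = 4.2^2 = 17.64
New area = 32.5 * 17.64
New area = 573.3
573.3 mm^2


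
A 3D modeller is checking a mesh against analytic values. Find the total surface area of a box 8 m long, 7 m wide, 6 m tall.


Shape: rectangular prism
l = 8 m, w = 7 m, h = 6 m
Formula: SA = 2(lw + lh + wh)
lw = 56, lh = 48, wh = 42
lw + lh + wh = 146
SA = 2 * 146
SA = 292
292 m^2


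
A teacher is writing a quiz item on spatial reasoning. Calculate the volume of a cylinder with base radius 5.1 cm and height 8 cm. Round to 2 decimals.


Shape: cylinder
Radius r = 5.1 cm, Height h = 8 cm
Formula: V = pi * r^2 * h
r^2 = 26.01
V = pi * 26.01 * 8
V = 208.08 * pi
V = 653.7
653.7 cm^3


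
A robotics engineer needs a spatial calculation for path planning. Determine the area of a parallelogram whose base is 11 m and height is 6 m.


Shape: parallelogram
Base b = 11 m, Height h = 6 m
Formula: A = b * h
A = 11 * 6
A = 66
66 m^2


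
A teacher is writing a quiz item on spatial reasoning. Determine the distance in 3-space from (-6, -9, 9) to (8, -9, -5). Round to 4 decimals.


3D distance between two points
P1 = (-6, -9, 9), P2 = (8, -9, -5)
Formula: d = sqrt((x2-x1)^2 + (y2-y1)^2 + (z2-z1)^2)
dx = 8 - -6 = 14
dy = -9 - -9 = 0
dz = -5 - 9 = -14
dx^2 + dy^2 + dz^2 = 196 + 0 + 196 = 392
d = sqrt(392)
d = 19.799
19.799 units


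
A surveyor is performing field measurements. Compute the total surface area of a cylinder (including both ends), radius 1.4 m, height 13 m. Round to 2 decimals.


Shape: closed cylinder
Radius r = 1.4 m, Height h = 13 m
Formula: SA = 2*pi*r^2 + 2*pi*r*h = 2*pi*r*(r + h)
r + h = 14.4
2 * r * (r + h) = 2 * 1.4 * 14.4 = 40.32
SA = 40.32 * pi
SA = 126.67
126.67 m^2


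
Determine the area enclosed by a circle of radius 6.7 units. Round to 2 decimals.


Shape: circle
Radius r = 6.7 units
Formula: A = pi * r^2
r^2 = 6.7^2 = 44.89
A = pi * 44.89
A = 141.03
141.03 units^2


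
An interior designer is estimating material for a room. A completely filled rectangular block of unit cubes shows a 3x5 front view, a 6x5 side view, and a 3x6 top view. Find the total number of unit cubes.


Orthographic views of a solid rectangular block:
Front view 3 x 5 -> length = 3, height = 5
Side view 6 x 5 -> width = 6, height = 5 (consistent)
Top view 3 x 6 -> confirms length = 3, width = 6
The block is 3 x 6 x 5.
Total unit cubes = 3 * 6 * 5 = 90
90 unit cubes


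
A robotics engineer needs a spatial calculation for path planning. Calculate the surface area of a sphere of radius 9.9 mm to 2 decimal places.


Shape: sphere
Radius r = 9.9 mm
Formula: SA = 4 * pi * r^2
r^2 = 98.01
SA = 4 * pi * 98.01
SA = 392.04 * pi
SA = 1231.63
1231.63 mm^2


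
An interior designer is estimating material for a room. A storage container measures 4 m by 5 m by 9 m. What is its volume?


Shape: rectangular prism
l = 4 m, w = 5 m, h = 9 m
Formula: V = l * w * h
V = 4 * 5 * 9
V = 20 * 9
V = 180
180 m^3


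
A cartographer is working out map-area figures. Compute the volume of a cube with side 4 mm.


Shape: cube
Side s = 4 mm
Formula: V = s^3
V = 4 * 4 * 4
V = 16 * 4
V = 64
64 mm^3


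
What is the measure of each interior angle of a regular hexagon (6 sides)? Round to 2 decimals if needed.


Shape: regular hexagon (6 sides)
Formula: interior angle = (n - 2) * 180 / n
(n - 2) = 4
(n - 2) * 180 = 720
angle = 720 / 6
angle = 120
120 degrees


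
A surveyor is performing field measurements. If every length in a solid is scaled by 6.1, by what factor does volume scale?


Linear scale factor k = 6.1
Rule: under a linear scaling by k, volumes scale by k^3.
k^3 = 6.1 * 6.1 * 6.1
k^3 = 37.21 * 6.1
k^3 = 226.981
Volume scales by a factor of 226.981.
226.981 (dimensionless)


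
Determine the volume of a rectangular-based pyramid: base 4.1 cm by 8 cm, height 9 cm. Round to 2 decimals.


Shape: rectangular pyramid
Base: 4.1 cm x 8 cm, Height h = 9 cm
Formula: V = (1/3) * base_area * h
base_area = 4.1 * 8 = 32.8
base_area * h = 32.8 * 9 = 295.2
V = 295.2 / 3
V = 98.4
98.4 cm^3


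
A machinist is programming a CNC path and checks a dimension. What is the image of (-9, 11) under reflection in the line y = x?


Transformation: reflection
Original point: (-9, 11)
Rule for reflection over y = x: (x, y) -> (y, x)
Apply: (-9, 11) -> (11, -9)
(11, -9)


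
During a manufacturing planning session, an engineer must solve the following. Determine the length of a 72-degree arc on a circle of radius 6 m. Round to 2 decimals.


Shape: circular arc
Radius r = 6 m, Angle = 72 degrees
Formula: L = (angle/360) * 2 * pi * r
2 * pi * r = 12 * pi
L = (72/360) * 12 * pi
L = 2.4 * pi
L = 7.54
7.54 m


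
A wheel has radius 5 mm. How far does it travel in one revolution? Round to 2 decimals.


Shape: circle
Radius r = 5 mm
Formula: C = 2 * pi * r
C = 2 * pi * 5
C = 10 * pi
C = 31.42
31.42 mm


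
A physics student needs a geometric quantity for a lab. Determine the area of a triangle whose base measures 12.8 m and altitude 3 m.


Shape: triangle
Base b = 12.8 m, Height h = 3 m
Formula: A = (1/2) * b * h
A = 0.5 * 12.8 * 3
A = 0.5 * 38.4
A = 19.2
19.2 m^2


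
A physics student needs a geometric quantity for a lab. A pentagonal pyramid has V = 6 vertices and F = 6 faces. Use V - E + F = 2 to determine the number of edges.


Polyhedron: pentagonal pyramid
Euler's formula for convex polyhedra: V - E + F = 2
Given: V = 6 vertices and F = 6 faces
Solve for E:
E = V + F - 2 = 6 + 6 - 2 = 10
10 edges


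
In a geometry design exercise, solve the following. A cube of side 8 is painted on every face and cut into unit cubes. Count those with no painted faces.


Large cube: 8 x 8 x 8, cut into unit cubes.
n = 8, so n - 2 = 6
Unpainted cubes form the interior (n - 2)^3 block.
(n - 2)^3 = 6^3 = 216
216 unit cubes


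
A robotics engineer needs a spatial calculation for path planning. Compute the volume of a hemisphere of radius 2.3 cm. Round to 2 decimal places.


Shape: hemisphere (half of a sphere)
Radius r = 2.3 cm
Formula: V = (1/2) * (4/3) * pi * r^3 = (2/3) * pi * r^3
r^3 = 12.167
(2/3) * 12.167 = 8.111333
V = 8.111333 * pi
V = 25.48
25.48 cm^3


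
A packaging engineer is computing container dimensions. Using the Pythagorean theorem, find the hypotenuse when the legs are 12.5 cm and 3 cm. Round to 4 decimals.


Shape: right triangle
Legs a = 12.5 cm, b = 3 cm
Formula: c = sqrt(a^2 + b^2)
a^2 = 156.25, b^2 = 9
a^2 + b^2 = 165.25
c = sqrt(165.25)
c = 12.855
12.855 cm


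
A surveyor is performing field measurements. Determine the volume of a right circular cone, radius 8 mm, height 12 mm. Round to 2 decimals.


Shape: cone
Radius r = 8 mm, Height h = 12 mm
Formula: V = (1/3) * pi * r^2 * h
r^2 = 64
pi * r^2 * h = pi * 64 * 12 = 768 * pi
V = 768 * pi / 3
V = 804.25
804.25 mm^3


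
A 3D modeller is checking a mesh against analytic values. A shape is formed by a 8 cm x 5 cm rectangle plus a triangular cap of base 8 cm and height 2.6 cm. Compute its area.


Composite shape: rectangle + triangle
Rectangle area = 8 * 5 = 40
Triangle area = 0.5 * 8 * 2.6 = 10.4
Total = 40 + 10.4
Total = 50.4
50.4 cm^2


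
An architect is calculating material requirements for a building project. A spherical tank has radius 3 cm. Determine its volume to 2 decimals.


Shape: sphere
Radius r = 3 cm
Formula: V = (4/3) * pi * r^3
r^3 = 27
(4/3) * 27 = 36
V = 36 * pi
V = 113.1
113.1 cm^3


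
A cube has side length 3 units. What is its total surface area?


Shape: cube
Side s = 3 units
A cube has 6 square faces.
Formula: SA = 6 * s^2
s^2 = 9
SA = 6 * 9
SA = 54
54 units^2


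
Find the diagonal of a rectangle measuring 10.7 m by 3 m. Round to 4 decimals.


Shape: rectangle (diagonal via Pythagoras)
Sides: 10.7 m and 3 m
Formula: d = sqrt(l^2 + w^2)
l^2 = 114.49, w^2 = 9
l^2 + w^2 = 123.49
d = sqrt(123.49)
d = 11.1126
11.1126 m


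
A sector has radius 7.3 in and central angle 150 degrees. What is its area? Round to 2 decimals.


Shape: circular sector
Radius r = 7.3 in, Angle = 150 degrees
Formula: A = (angle/360) * pi * r^2
r^2 = 53.29
Fraction of circle = 150/360
A = (150/360) * pi * 53.29
A = 22.204167 * pi
A = 69.76
69.76 in^2


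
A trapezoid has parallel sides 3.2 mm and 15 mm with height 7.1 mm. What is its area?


Shape: trapezoid
Parallel sides a = 3.2 mm, b = 15 mm; Height h = 7.1 mm
Formula: A = (a + b) * h / 2
a + b = 3.2 + 15 = 18.2
A = 18.2 * 7.1 / 2
A = 129.22 / 2
A = 64.61
64.61 mm^2


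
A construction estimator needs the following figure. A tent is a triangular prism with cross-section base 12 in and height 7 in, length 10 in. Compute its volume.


Shape: triangular prism
Triangle base = 12 in, triangle height = 7 in, prism length L = 10 in
Formula: V = (1/2 * b * h_tri) * L
Cross-section area = 0.5 * 12 * 7 = 42
V = 42 * 10
V = 420
420 in^3


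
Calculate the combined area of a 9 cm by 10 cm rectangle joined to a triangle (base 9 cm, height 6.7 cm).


Composite shape: rectangle + triangle
Rectangle area = 9 * 10 = 90
Triangle area = 0.5 * 9 * 6.7 = 30.15
Total = 90 + 30.15
Total = 120.15
120.15 cm^2


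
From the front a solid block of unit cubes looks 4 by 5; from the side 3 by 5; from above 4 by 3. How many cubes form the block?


Orthographic views of a solid rectangular block:
Front view 4 x 5 -> length = 4, height = 5
Side view 3 x 5 -> width = 3, height = 5 (consistent)
Top view 4 x 3 -> confirms length = 4, width = 3
The block is 4 x 3 x 5.
Total unit cubes = 4 * 3 * 5 = 60
60 unit cubes


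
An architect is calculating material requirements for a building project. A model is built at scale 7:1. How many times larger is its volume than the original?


Linear scale factor k = 7
Rule: under a linear scaling by k, volumes scale by k^3.
k^3 = 7 * 7 * 7
k^3 = 49 * 7
k^3 = 343
Volume scales by a factor of 343.
343 (dimensionless)


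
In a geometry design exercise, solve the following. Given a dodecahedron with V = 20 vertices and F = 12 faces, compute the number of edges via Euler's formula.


Polyhedron: dodecahedron
Euler's formula for convex polyhedra: V - E + F = 2
Given: V = 20 vertices and F = 12 faces
Solve for E:
E = V + F - 2 = 20 + 12 - 2 = 30
30 edges


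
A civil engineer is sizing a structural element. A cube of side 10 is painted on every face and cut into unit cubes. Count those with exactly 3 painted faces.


Large cube: 10 x 10 x 10, cut into unit cubes.
Cubes with 3 painted faces are at the corners. A cube always has 8 corners.
Count = 8
8 unit cubes


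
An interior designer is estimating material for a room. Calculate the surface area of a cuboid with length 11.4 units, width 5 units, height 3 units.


Shape: rectangular prism
l = 11.4 units, w = 5 units, h = 3 units
Formula: SA = 2(lw + lh + wh)
lw = 57, lh = 34.2, wh = 15
lw + lh + wh = 106.2
SA = 2 * 106.2
SA = 212.4
212.4 units^2


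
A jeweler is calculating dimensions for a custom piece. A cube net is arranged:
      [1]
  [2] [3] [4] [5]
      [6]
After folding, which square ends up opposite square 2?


Net: cross layout. Take square 3 as the base (bottom).
Fold the four squares in the horizontal row up around 3: 2 -> left, 4 -> right, 5 wraps to the top.
Fold 1 and 6 up from 3: 1 -> back, 6 -> front.
Opposite pairs are therefore: (1, 6), (2, 4), (3, 5).
Face 2 is opposite face 4.
face 4


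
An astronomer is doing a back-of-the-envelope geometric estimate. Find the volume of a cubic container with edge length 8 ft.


Shape: cube
Side s = 8 ft
Formula: V = s^3
V = 8 * 8 * 8
V = 64 * 8
V = 512
512 ft^3


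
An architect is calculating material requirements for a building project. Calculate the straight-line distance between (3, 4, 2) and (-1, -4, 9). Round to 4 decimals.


3D distance between two points
P1 = (3, 4, 2), P2 = (-1, -4, 9)
Formula: d = sqrt((x2-x1)^2 + (y2-y1)^2 + (z2-z1)^2)
dx = -1 - 3 = -4
dy = -4 - 4 = -8
dz = 9 - 2 = 7
dx^2 + dy^2 + dz^2 = 16 + 64 + 49 = 129
d = sqrt(129)
d = 11.3578
11.3578 units


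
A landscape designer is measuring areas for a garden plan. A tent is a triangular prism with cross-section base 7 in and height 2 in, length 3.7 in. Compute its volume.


Shape: triangular prism
Triangle base = 7 in, triangle height = 2 in, prism length L = 3.7 in
Formula: V = (1/2 * b * h_tri) * L
Cross-section area = 0.5 * 7 * 2 = 7
V = 7 * 3.7
V = 25.9
25.9 in^3


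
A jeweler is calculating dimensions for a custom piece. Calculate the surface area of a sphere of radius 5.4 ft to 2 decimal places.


Shape: sphere
Radius r = 5.4 ft
Formula: SA = 4 * pi * r^2
r^2 = 29.16
SA = 4 * pi * 29.16
SA = 116.64 * pi
SA = 366.44
366.44 ft^2


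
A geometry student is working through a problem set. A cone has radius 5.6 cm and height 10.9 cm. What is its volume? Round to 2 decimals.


Shape: cone
Radius r = 5.6 cm, Height h = 10.9 cm
Formula: V = (1/3) * pi * r^2 * h
r^2 = 31.36
pi * r^2 * h = pi * 31.36 * 10.9 = 341.824 * pi
V = 341.824 * pi / 3
V = 357.96
357.96 cm^3


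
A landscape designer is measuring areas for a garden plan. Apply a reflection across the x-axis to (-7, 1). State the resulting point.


Transformation: reflection
Original point: (-7, 1)
Rule for reflection over the x-axis: (x, y) -> (x, -y)
Apply: (-7, 1) -> (-7, -1)
(-7, -1)


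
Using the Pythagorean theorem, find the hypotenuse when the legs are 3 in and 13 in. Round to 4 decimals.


Shape: right triangle
Legs a = 3 in, b = 13 in
Formula: c = sqrt(a^2 + b^2)
a^2 = 9, b^2 = 169
a^2 + b^2 = 178
c = sqrt(178)
c = 13.3417
13.3417 in


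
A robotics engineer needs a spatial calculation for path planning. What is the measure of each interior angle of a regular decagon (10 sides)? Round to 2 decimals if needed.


Shape: regular decagon (10 sides)
Formula: interior angle = (n - 2) * 180 / n
(n - 2) = 8
(n - 2) * 180 = 1440
angle = 1440 / 10
angle = 144
144 degrees


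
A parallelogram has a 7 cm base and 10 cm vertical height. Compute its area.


Shape: parallelogram
Base b = 7 cm, Height h = 10 cm
Formula: A = b * h
A = 7 * 10
A = 70
70 cm^2


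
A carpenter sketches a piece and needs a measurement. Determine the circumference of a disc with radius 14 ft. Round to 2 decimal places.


Shape: circle
Radius r = 14 ft
Formula: C = 2 * pi * r
C = 2 * pi * 14
C = 28 * pi
C = 87.96
87.96 ft


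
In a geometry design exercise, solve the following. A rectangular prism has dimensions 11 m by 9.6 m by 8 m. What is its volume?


Shape: rectangular prism
l = 11 m, w = 9.6 m, h = 8 m
Formula: V = l * w * h
V = 11 * 9.6 * 8
V = 105.6 * 8
V = 844.8
844.8 m^3


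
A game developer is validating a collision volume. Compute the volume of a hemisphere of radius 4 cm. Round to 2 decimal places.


Shape: hemisphere (half of a sphere)
Radius r = 4 cm
Formula: V = (1/2) * (4/3) * pi * r^3 = (2/3) * pi * r^3
r^3 = 64
(2/3) * 64 = 42.666667
V = 42.666667 * pi
V = 134.04
134.04 cm^3


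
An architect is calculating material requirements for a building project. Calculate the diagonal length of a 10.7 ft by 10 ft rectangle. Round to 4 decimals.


Shape: rectangle (diagonal via Pythagoras)
Sides: 10.7 ft and 10 ft
Formula: d = sqrt(l^2 + w^2)
l^2 = 114.49, w^2 = 100
l^2 + w^2 = 214.49
d = sqrt(214.49)
d = 14.6455
14.6455 ft


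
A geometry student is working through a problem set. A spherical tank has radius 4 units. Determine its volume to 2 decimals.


Shape: sphere
Radius r = 4 units
Formula: V = (4/3) * pi * r^3
r^3 = 64
(4/3) * 64 = 85.333333
V = 85.333333 * pi
V = 268.08
268.08 units^3


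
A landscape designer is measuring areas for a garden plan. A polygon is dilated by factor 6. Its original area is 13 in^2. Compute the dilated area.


Linear scale factor k = 6
Original area = 13 in^2
Rule: under a linear scaling by k, areas scale by k^2.
k^2 = 6^2 = 36
New area = 13 * 36
New area = 468
468 in^2


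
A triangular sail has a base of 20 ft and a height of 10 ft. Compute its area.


Shape: triangle
Base b = 20 ft, Height h = 10 ft
Formula: A = (1/2) * b * h
A = 0.5 * 20 * 10
A = 0.5 * 200
A = 100
100 ft^2


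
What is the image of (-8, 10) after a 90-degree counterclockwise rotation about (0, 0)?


Transformation: rotation about the origin
Original point: (-8, 10)
Rule for 90 deg counterclockwise: (x, y) -> (-y, x)
Apply: (-8, 10) -> (-10, -8)
(-10, -8)


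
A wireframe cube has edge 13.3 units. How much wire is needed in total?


Shape: cube
Side s = 13.3 units
A cube has 12 edges, all equal.
Formula: total edge length = 12 * s
Total = 12 * 13.3
Total = 159.6
159.6 units


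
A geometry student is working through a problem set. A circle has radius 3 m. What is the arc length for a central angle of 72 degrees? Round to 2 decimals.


Shape: circular arc
Radius r = 3 m, Angle = 72 degrees
Formula: L = (angle/360) * 2 * pi * r
2 * pi * r = 6 * pi
L = (72/360) * 6 * pi
L = 1.2 * pi
L = 3.77
3.77 m


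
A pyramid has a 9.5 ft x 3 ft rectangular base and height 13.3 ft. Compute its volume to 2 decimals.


Shape: rectangular pyramid
Base: 9.5 ft x 3 ft, Height h = 13.3 ft
Formula: V = (1/3) * base_area * h
base_area = 9.5 * 3 = 28.5
base_area * h = 28.5 * 13.3 = 379.05
V = 379.05 / 3
V = 126.35
126.35 ft^3


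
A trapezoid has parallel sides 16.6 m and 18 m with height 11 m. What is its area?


Shape: trapezoid
Parallel sides a = 16.6 m, b = 18 m; Height h = 11 m
Formula: A = (a + b) * h / 2
a + b = 16.6 + 18 = 34.6
A = 34.6 * 11 / 2
A = 380.6 / 2
A = 190.3
190.3 m^2


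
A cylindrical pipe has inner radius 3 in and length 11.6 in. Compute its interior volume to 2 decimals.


Shape: cylinder
Radius r = 3 in, Height h = 11.6 in
Formula: V = pi * r^2 * h
r^2 = 9
V = pi * 9 * 11.6
V = 104.4 * pi
V = 327.98
327.98 in^3


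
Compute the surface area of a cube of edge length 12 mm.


Shape: cube
Side s = 12 mm
A cube has 6 square faces.
Formula: SA = 6 * s^2
s^2 = 144
SA = 6 * 144
SA = 864
864 mm^2


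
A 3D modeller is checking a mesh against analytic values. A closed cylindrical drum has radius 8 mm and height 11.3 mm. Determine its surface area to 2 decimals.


Shape: closed cylinder
Radius r = 8 mm, Height h = 11.3 mm
Formula: SA = 2*pi*r^2 + 2*pi*r*h = 2*pi*r*(r + h)
r + h = 19.3
2 * r * (r + h) = 2 * 8 * 19.3 = 308.8
SA = 308.8 * pi
SA = 970.12
970.12 mm^2


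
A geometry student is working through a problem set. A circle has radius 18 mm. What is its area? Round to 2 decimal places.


Shape: circle
Radius r = 18 mm
Formula: A = pi * r^2
r^2 = 18^2 = 324
A = pi * 324
A = 1017.88
1017.88 mm^2


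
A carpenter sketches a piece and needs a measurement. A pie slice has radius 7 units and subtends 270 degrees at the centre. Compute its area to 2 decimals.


Shape: circular sector
Radius r = 7 units, Angle = 270 degrees
Formula: A = (angle/360) * pi * r^2
r^2 = 49
Fraction of circle = 270/360
A = (270/360) * pi * 49
A = 36.75 * pi
A = 115.45
115.45 units^2


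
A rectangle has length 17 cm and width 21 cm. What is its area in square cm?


Shape: rectangle
Length l = 17 cm, Width w = 21 cm
Formula: A = l * w
A = 17 * 21
A = 357
357 cm^2


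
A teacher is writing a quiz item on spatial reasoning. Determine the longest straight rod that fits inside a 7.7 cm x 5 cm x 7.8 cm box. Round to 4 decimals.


Shape: rectangular box (space diagonal)
l = 7.7 cm, w = 5 cm, h = 7.8 cm
Visualize: the diagonal of the base, then a right triangle with that diagonal and the height.
Formula: d = sqrt(l^2 + w^2 + h^2)
l^2 + w^2 + h^2 = 59.29 + 25 + 60.84 = 145.13
d = sqrt(145.13)
d = 12.047
12.047 cm


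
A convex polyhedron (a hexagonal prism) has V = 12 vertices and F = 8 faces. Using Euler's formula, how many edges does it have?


Polyhedron: hexagonal prism
Euler's formula for convex polyhedra: V - E + F = 2
Given: V = 12 vertices and F = 8 faces
Solve for E:
E = V + F - 2 = 12 + 8 - 2 = 18
18 edges


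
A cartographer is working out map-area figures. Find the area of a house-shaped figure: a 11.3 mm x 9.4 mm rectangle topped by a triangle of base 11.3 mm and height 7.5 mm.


Composite shape: rectangle + triangle
Rectangle area = 11.3 * 9.4 = 106.22
Triangle area = 0.5 * 11.3 * 7.5 = 42.375
Total = 106.22 + 42.375
Total = 148.595
148.595 mm^2


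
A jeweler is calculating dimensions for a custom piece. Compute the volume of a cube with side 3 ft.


Shape: cube
Side s = 3 ft
Formula: V = s^3
V = 3 * 3 * 3
V = 9 * 3
V = 27
27 ft^3


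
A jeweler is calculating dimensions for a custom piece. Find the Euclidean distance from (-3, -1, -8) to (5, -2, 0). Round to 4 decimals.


3D distance between two points
P1 = (-3, -1, -8), P2 = (5, -2, 0)
Formula: d = sqrt((x2-x1)^2 + (y2-y1)^2 + (z2-z1)^2)
dx = 5 - -3 = 8
dy = -2 - -1 = -1
dz = 0 - -8 = 8
dx^2 + dy^2 + dz^2 = 64 + 1 + 64 = 129
d = sqrt(129)
d = 11.3578
11.3578 units


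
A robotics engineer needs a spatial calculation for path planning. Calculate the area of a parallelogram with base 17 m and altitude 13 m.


Shape: parallelogram
Base b = 17 m, Height h = 13 m
Formula: A = b * h
A = 17 * 13
A = 221
221 m^2


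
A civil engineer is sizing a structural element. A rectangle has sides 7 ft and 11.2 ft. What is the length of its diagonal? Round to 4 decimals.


Shape: rectangle (diagonal via Pythagoras)
Sides: 7 ft and 11.2 ft
Formula: d = sqrt(l^2 + w^2)
l^2 = 49, w^2 = 125.44
l^2 + w^2 = 174.44
d = sqrt(174.44)
d = 13.2076
13.2076 ft
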